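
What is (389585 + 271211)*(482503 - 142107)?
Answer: 224932315216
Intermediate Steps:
(389585 + 271211)*(482503 - 142107) = 660796*340396 = 224932315216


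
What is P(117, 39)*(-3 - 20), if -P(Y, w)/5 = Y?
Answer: 13455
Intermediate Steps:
P(Y, w) = -5*Y
P(117, 39)*(-3 - 20) = (-5*117)*(-3 - 20) = -585*(-23) = 13455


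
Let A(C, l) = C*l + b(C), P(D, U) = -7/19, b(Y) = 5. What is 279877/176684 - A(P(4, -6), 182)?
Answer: 213628099/3356996 ≈ 63.637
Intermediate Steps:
P(D, U) = -7/19 (P(D, U) = -7*1/19 = -7/19)
A(C, l) = 5 + C*l (A(C, l) = C*l + 5 = 5 + C*l)
279877/176684 - A(P(4, -6), 182) = 279877/176684 - (5 - 7/19*182) = 279877*(1/176684) - (5 - 1274/19) = 279877/176684 - 1*(-1179/19) = 279877/176684 + 1179/19 = 213628099/3356996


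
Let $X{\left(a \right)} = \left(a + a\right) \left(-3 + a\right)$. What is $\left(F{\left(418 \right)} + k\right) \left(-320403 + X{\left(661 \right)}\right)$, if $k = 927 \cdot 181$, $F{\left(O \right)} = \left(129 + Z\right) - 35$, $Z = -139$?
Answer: $92169699966$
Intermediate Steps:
$F{\left(O \right)} = -45$ ($F{\left(O \right)} = \left(129 - 139\right) - 35 = -10 - 35 = -45$)
$X{\left(a \right)} = 2 a \left(-3 + a\right)$
$k = 167787$
$\left(F{\left(418 \right)} + k\right) \left(-320403 + X{\left(661 \right)}\right) = \left(-45 + 167787\right) \left(-320403 + 2 \cdot 661 \left(-3 + 661\right)\right) = 167742 \left(-320403 + 2 \cdot 661 \cdot 658\right) = 167742 \left(-320403 + 869876\right) = 167742 \cdot 549473 = 92169699966$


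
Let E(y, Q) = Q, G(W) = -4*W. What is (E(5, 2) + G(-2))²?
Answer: 100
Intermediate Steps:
(E(5, 2) + G(-2))² = (2 - 4*(-2))² = (2 + 8)² = 10² = 100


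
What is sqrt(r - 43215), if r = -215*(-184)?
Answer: I*sqrt(3655) ≈ 60.457*I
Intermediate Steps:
r = 39560
sqrt(r - 43215) = sqrt(39560 - 43215) = sqrt(-3655) = I*sqrt(3655)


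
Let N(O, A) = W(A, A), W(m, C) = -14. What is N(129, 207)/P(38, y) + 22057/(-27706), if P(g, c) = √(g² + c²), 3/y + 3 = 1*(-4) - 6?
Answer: -3151/3958 - 182*√244045/244045 ≈ -1.1645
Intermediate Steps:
y = -3/13 (y = 3/(-3 + (1*(-4) - 6)) = 3/(-3 + (-4 - 6)) = 3/(-3 - 10) = 3/(-13) = 3*(-1/13) = -3/13 ≈ -0.23077)
P(g, c) = √(c² + g²)
N(O, A) = -14
N(129, 207)/P(38, y) + 22057/(-27706) = -14/√((-3/13)² + 38²) + 22057/(-27706) = -14/√(9/169 + 1444) + 22057*(-1/27706) = -14*13*√244045/244045 - 3151/3958 = -182*√244045/244045 - 3151/3958 = -3151/3958 - 182*√244045/244045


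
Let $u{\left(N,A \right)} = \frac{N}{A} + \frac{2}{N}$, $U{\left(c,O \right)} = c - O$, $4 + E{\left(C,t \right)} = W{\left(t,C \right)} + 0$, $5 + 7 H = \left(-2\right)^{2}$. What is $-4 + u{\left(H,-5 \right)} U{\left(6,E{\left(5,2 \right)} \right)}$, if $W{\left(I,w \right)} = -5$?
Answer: $- \frac{1495}{7} \approx -213.57$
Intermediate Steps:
$H = - \frac{1}{7}$ ($H = - \frac{5}{7} + \frac{\left(-2\right)^{2}}{7} = - \frac{5}{7} + \frac{1}{7} \cdot 4 = - \frac{5}{7} + \frac{4}{7} = - \frac{1}{7} \approx -0.14286$)
$E{\left(C,t \right)} = -9$ ($E{\left(C,t \right)} = -4 + \left(-5 + 0\right) = -4 - 5 = -9$)
$u{\left(N,A \right)} = \frac{2}{N} + \frac{N}{A}$
$-4 + u{\left(H,-5 \right)} U{\left(6,E{\left(5,2 \right)} \right)} = -4 + \left(\frac{2}{- \frac{1}{7}} - \frac{1}{7 \left(-5\right)}\right) \left(6 - -9\right) = -4 + \left(2 \left(-7\right) - - \frac{1}{35}\right) \left(6 + 9\right) = -4 + \left(-14 + \frac{1}{35}\right) 15 = -4 - \frac{1467}{7} = - \frac{1495}{7}$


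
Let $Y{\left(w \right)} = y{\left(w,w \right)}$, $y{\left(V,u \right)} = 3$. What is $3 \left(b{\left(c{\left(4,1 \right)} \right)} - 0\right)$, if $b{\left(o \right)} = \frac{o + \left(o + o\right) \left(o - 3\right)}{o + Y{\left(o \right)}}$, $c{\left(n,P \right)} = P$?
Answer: $- \frac{9}{4} \approx -2.25$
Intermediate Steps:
$Y{\left(w \right)} = 3$
$b{\left(o \right)} = \frac{o + 2 o \left(-3 + o\right)}{3 + o}$ ($b{\left(o \right)} = \frac{o + \left(o + o\right) \left(o - 3\right)}{o + 3} = \frac{o + 2 o \left(-3 + o\right)}{3 + o}$)
$3 \left(b{\left(c{\left(4,1 \right)} \right)} - 0\right) = 3 \left(1 \frac{1}{3 + 1} \left(-5 + 2 \cdot 1\right) - 0\right) = 3 \left(1 \cdot \frac{1}{4} \left(-5 + 2\right) + 0\right) = 3 \left(1 \cdot \frac{1}{4} \left(-3\right) + 0\right) = 3 \left(- \frac{3}{4} + 0\right) = 3 \left(- \frac{3}{4}\right) = - \frac{9}{4}$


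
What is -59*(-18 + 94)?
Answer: -4484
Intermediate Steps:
-59*(-18 + 94) = -59*76 = -4484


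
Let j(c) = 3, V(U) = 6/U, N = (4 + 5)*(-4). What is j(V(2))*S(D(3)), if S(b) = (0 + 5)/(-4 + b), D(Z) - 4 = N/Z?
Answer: -5/4 ≈ -1.2500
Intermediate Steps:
N = -36 (N = 9*(-4) = -36)
D(Z) = 4 - 36/Z
S(b) = 5/(-4 + b)
j(V(2))*S(D(3)) = 3*(5/(-4 + (4 - 36/3))) = 3*(5/(-4 + (4 - 36*1/3))) = 3*(5/(-4 + (4 - 12))) = 3*(5/(-4 - 8)) = 3*(5/(-12)) = 3*(5*(-1/12)) = 3*(-5/12) = -5/4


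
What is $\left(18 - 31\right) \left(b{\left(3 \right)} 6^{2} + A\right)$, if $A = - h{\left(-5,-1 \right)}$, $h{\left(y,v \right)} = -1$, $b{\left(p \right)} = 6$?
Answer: $-2821$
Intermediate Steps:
$A = 1$ ($A = \left(-1\right) \left(-1\right) = 1$)
$\left(18 - 31\right) \left(b{\left(3 \right)} 6^{2} + A\right) = \left(18 - 31\right) \left(6 \cdot 6^{2} + 1\right) = - 13 \left(6 \cdot 36 + 1\right) = - 13 \left(216 + 1\right) = \left(-13\right) 217 = -2821$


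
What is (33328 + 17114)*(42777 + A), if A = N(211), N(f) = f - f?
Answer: 2157757434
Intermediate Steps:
N(f) = 0
A = 0
(33328 + 17114)*(42777 + A) = (33328 + 17114)*(42777 + 0) = 50442*42777 = 2157757434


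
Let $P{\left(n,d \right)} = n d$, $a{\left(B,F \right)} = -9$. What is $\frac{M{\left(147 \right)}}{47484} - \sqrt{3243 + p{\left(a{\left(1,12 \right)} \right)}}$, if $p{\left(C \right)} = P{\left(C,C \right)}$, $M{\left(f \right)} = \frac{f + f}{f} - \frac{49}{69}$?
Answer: $\frac{89}{3276396} - 2 \sqrt{831} \approx -57.654$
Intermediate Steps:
$P{\left(n,d \right)} = d n$
$M{\left(f \right)} = \frac{89}{69}$ ($M{\left(f \right)} = \frac{2 f}{f} - \frac{49}{69} = 2 - \frac{49}{69} = \frac{89}{69}$)
$p{\left(C \right)} = C^{2}$ ($p{\left(C \right)} = C C = C^{2}$)
$\frac{M{\left(147 \right)}}{47484} - \sqrt{3243 + p{\left(a{\left(1,12 \right)} \right)}} = \frac{89}{69 \cdot 47484} - \sqrt{3243 + \left(-9\right)^{2}} = \frac{89}{69} \cdot \frac{1}{47484} - \sqrt{3243 + 81} = \frac{89}{3276396} - \sqrt{3324} = \frac{89}{3276396} - 2 \sqrt{831}$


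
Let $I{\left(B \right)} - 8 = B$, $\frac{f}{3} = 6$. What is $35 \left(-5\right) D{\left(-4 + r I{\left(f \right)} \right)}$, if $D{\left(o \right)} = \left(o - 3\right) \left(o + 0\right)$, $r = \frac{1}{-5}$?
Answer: $-19642$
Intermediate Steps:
$f = 18$ ($f = 3 \cdot 6 = 18$)
$I{\left(B \right)} = 8 + B$
$r = - \frac{1}{5} \approx -0.2$
$D{\left(o \right)} = o \left(-3 + o\right)$ ($D{\left(o \right)} = \left(-3 + o\right) o = o \left(-3 + o\right)$)
$35 \left(-5\right) D{\left(-4 + r I{\left(f \right)} \right)} = 35 \left(-5\right) \left(-4 - \frac{8 + 18}{5}\right) \left(-3 - \left(4 + \frac{8 + 18}{5}\right)\right) = - 175 \left(-4 - \frac{26}{5}\right) \left(-3 - \frac{46}{5}\right) = - 175 \left(- \frac{46 \left(-3 - \frac{46}{5}\right)}{5}\right) = - 175 \left(\left(- \frac{46}{5}\right) \left(- \frac{61}{5}\right)\right) = \left(-175\right) \frac{2806}{25} = -19642$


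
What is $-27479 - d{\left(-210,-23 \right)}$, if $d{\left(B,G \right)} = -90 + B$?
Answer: $-27179$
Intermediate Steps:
$-27479 - d{\left(-210,-23 \right)} = -27479 - \left(-90 - 210\right) = -27479 - -300 = -27479 + 300 = -27179$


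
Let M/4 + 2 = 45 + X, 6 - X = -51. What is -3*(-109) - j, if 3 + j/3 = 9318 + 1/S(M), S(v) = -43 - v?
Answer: -12234771/443 ≈ -27618.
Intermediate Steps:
X = 57 (X = 6 - 1*(-51) = 6 + 51 = 57)
M = 400 (M = -8 + 4*(45 + 57) = -8 + 4*102 = -8 + 408 = 400)
j = 12379632/443 (j = -9 + 3*(9318 + 1/(-43 - 1*400)) = -9 + 3*(9318 + 1/(-43 - 400)) = -9 + 3*(9318 + 1/(-443)) = -9 + 3*(9318 - 1/443) = -9 + 3*(4127873/443) = -9 + 12383619/443 = 12379632/443 ≈ 27945.)
-3*(-109) - j = -3*(-109) - 1*12379632/443 = 327 - 12379632/443 = -12234771/443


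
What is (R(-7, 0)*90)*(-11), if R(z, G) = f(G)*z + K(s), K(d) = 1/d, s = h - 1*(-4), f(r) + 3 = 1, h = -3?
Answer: -14850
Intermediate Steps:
f(r) = -2 (f(r) = -3 + 1 = -2)
s = 1 (s = -3 - 1*(-4) = -3 + 4 = 1)
R(z, G) = 1 - 2*z (R(z, G) = -2*z + 1/1 = -2*z + 1 = 1 - 2*z)
(R(-7, 0)*90)*(-11) = ((1 - 2*(-7))*90)*(-11) = ((1 + 14)*90)*(-11) = (15*90)*(-11) = 1350*(-11) = -14850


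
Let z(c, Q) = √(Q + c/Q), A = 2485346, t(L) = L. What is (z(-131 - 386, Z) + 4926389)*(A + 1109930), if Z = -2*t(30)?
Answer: 17711728138364 + 1797638*I*√46245/15 ≈ 1.7712e+13 + 2.5772e+7*I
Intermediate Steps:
Z = -60 (Z = -2*30 = -60)
(z(-131 - 386, Z) + 4926389)*(A + 1109930) = (√(-60 + (-131 - 386)/(-60)) + 4926389)*(2485346 + 1109930) = (√(-60 - 517*(-1/60)) + 4926389)*3595276 = (√(-60 + 517/60) + 4926389)*3595276 = (√(-3083/60) + 4926389)*3595276 = (I*√46245/30 + 4926389)*3595276 = (4926389 + I*√46245/30)*3595276 = 17711728138364 + 1797638*I*√46245/15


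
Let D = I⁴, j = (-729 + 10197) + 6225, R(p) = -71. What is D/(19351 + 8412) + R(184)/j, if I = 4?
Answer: 2046235/435684759 ≈ 0.0046966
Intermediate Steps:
j = 15693 (j = 9468 + 6225 = 15693)
D = 256 (D = 4⁴ = 256)
D/(19351 + 8412) + R(184)/j = 256/(19351 + 8412) - 71/15693 = 256/27763 - 71*1/15693 = 256*(1/27763) - 71/15693 = 256/27763 - 71/15693 = 2046235/435684759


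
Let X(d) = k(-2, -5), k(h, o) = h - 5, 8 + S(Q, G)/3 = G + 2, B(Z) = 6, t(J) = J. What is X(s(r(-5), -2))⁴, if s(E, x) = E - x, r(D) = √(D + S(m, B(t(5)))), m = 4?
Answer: 2401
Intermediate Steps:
S(Q, G) = -18 + 3*G (S(Q, G) = -24 + 3*(G + 2) = -24 + 3*(2 + G) = -24 + (6 + 3*G) = -18 + 3*G)
k(h, o) = -5 + h
r(D) = √D (r(D) = √(D + (-18 + 3*6)) = √(D + (-18 + 18)) = √(D + 0) = √D)
X(d) = -7 (X(d) = -5 - 2 = -7)
X(s(r(-5), -2))⁴ = (-7)⁴ = 2401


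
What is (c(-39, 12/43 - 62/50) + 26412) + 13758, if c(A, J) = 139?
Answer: 40309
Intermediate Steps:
(c(-39, 12/43 - 62/50) + 26412) + 13758 = (139 + 26412) + 13758 = 26551 + 13758 = 40309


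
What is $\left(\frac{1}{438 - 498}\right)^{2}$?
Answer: $\frac{1}{3600} \approx 0.00027778$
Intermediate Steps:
$\left(\frac{1}{438 - 498}\right)^{2} = \left(\frac{1}{-60}\right)^{2} = \left(- \frac{1}{60}\right)^{2} = \frac{1}{3600}$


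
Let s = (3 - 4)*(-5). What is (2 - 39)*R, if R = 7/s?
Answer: -259/5 ≈ -51.800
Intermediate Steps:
s = 5 (s = -1*(-5) = 5)
R = 7/5 ≈ 1.4000
(2 - 39)*R = (2 - 39)*(7/5) = -37*7/5 = -259/5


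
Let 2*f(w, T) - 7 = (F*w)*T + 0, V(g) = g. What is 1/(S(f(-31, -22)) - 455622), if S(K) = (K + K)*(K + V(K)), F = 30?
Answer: 1/418442467 ≈ 2.3898e-9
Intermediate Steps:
f(w, T) = 7/2 + 15*T*w (f(w, T) = 7/2 + ((30*w)*T + 0)/2 = 7/2 + (30*T*w + 0)/2 = 7/2 + (30*T*w)/2 = 7/2 + 15*T*w)
S(K) = 4*K² (S(K) = (K + K)*(K + K) = (2*K)*(2*K) = 4*K²)
1/(S(f(-31, -22)) - 455622) = 1/(4*(7/2 + 15*(-22)*(-31))² - 455622) = 1/(4*(7/2 + 10230)² - 455622) = 1/(4*(20467/2)² - 455622) = 1/(4*(418898089/4) - 455622) = 1/(418898089 - 455622) = 1/418442467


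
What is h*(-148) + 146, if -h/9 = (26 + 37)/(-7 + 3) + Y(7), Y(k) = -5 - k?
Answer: -36817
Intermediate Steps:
h = 999/4 (h = -9*((26 + 37)/(-7 + 3) + (-5 - 1*7)) = -9*(63/(-4) + (-5 - 7)) = -9*(63*(-¼) - 12) = -9*(-63/4 - 12) = -9*(-111/4) = 999/4 ≈ 249.75)
h*(-148) + 146 = (999/4)*(-148) + 146 = -36963 + 146 = -36817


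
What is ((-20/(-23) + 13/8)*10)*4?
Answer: 2295/23 ≈ 99.783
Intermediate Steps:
((-20/(-23) + 13/8)*10)*4 = ((-20*(-1/23) + 13*(1/8))*10)*4 = ((20/23 + 13/8)*10)*4 = ((459/184)*10)*4 = (2295/92)*4 = 2295/23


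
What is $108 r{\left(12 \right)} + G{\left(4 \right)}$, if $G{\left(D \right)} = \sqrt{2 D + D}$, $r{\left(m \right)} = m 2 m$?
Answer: $31104 + 2 \sqrt{3} \approx 31107.0$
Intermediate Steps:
$r{\left(m \right)} = 2 m^{2}$ ($r{\left(m \right)} = 2 m m = 2 m^{2}$)
$G{\left(D \right)} = \sqrt{3} \sqrt{D}$ ($G{\left(D \right)} = \sqrt{3 D} = \sqrt{3} \sqrt{D}$)
$108 r{\left(12 \right)} + G{\left(4 \right)} = 108 \cdot 2 \cdot 12^{2} + \sqrt{3} \sqrt{4} = 108 \cdot 2 \cdot 144 + \sqrt{3} \cdot 2 = 108 \cdot 288 + 2 \sqrt{3} = 31104 + 2 \sqrt{3}$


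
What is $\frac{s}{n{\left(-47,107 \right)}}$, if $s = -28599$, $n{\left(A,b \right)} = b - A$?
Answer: $- \frac{28599}{154} \approx -185.71$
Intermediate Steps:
$\frac{s}{n{\left(-47,107 \right)}} = - \frac{28599}{107 - -47} = - \frac{28599}{107 + 47} = - \frac{28599}{154}$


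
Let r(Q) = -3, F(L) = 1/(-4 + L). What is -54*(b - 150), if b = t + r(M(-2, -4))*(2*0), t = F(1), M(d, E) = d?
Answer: 8118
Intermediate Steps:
t = -⅓ (t = 1/(-4 + 1) = 1/(-3) = -⅓ ≈ -0.33333)
b = -⅓ (b = -⅓ - 6*0 = -⅓ - 3*0 = -⅓ + 0 = -⅓ ≈ -0.33333)
-54*(b - 150) = -54*(-⅓ - 150) = -54*(-451/3) = 8118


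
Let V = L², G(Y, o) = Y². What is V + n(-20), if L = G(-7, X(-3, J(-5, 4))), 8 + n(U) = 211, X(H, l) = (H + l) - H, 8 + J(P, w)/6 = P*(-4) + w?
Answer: 2604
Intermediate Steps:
J(P, w) = -48 - 24*P + 6*w (J(P, w) = -48 + 6*(P*(-4) + w) = -48 + 6*(-4*P + w) = -48 + 6*(w - 4*P) = -48 + (-24*P + 6*w) = -48 - 24*P + 6*w)
X(H, l) = l
n(U) = 203 (n(U) = -8 + 211 = 203)
L = 49 (L = (-7)² = 49)
V = 2401 (V = 49² = 2401)
V + n(-20) = 2401 + 203 = 2604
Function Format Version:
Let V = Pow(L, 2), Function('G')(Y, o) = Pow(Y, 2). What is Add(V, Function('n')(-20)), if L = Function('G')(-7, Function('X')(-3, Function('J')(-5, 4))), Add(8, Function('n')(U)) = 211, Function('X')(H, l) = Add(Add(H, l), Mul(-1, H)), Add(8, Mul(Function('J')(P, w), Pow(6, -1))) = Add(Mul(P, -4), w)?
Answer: 2604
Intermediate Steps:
Function('J')(P, w) = Add(-48, Mul(-24, P), Mul(6, w)) (Function('J')(P, w) = Add(-48, Mul(6, Add(Mul(P, -4), w))) = Add(-48, Mul(6, Add(Mul(-4, P), w))) = Add(-48, Mul(6, Add(w, Mul(-4, P)))) = Add(-48, Add(Mul(-24, P), Mul(6, w))) = Add(-48, Mul(-24, P), Mul(6, w)))
Function('X')(H, l) = l
Function('n')(U) = 203 (Function('n')(U) = Add(-8, 211) = 203)
L = 49 (L = Pow(-7, 2) = 49)
V = 2401 (V = Pow(49, 2) = 2401)
Add(V, Function('n')(-20)) = Add(2401, 203) = 2604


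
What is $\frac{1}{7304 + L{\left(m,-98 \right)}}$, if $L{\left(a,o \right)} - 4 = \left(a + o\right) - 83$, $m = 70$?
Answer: $\frac{1}{7197} \approx 0.00013895$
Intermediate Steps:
$L{\left(a,o \right)} = -79 + a + o$ ($L{\left(a,o \right)} = 4 - \left(83 - a - o\right) = 4 + \left(-83 + a + o\right) = -79 + a + o$)
$\frac{1}{7304 + L{\left(m,-98 \right)}} = \frac{1}{7304 - 107} = \frac{1}{7197}$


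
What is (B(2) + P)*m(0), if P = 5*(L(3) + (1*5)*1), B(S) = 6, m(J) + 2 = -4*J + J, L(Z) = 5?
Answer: -112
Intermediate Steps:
m(J) = -2 - 3*J (m(J) = -2 + (-4*J + J) = -2 - 3*J)
P = 50 (P = 5*(5 + (1*5)*1) = 5*(5 + 5*1) = 5*(5 + 5) = 5*10 = 50)
(B(2) + P)*m(0) = (6 + 50)*(-2 - 3*0) = 56*(-2 + 0) = 56*(-2) = -112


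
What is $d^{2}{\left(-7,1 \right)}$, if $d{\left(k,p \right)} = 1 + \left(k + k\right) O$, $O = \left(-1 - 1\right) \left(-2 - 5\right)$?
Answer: $38025$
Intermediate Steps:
$O = 14$ ($O = \left(-2\right) \left(-7\right) = 14$)
$d{\left(k,p \right)} = 1 + 28 k$ ($d{\left(k,p \right)} = 1 + \left(k + k\right) 14 = 1 + 2 k 14 = 1 + 28 k$)
$d^{2}{\left(-7,1 \right)} = \left(1 + 28 \left(-7\right)\right)^{2} = \left(1 - 196\right)^{2} = \left(-195\right)^{2} = 38025$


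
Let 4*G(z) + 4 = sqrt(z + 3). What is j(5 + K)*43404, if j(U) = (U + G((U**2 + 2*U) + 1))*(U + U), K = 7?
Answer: 11458656 + 520848*sqrt(43) ≈ 1.4874e+7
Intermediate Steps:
G(z) = -1 + sqrt(3 + z)/4 (G(z) = -1 + sqrt(z + 3)/4 = -1 + sqrt(3 + z)/4)
j(U) = 2*U*(-1 + U + sqrt(4 + U**2 + 2*U)/4) (j(U) = (U + (-1 + sqrt(3 + ((U**2 + 2*U) + 1))/4))*(U + U) = (U + (-1 + sqrt(3 + (1 + U**2 + 2*U))/4))*(2*U) = (U + (-1 + sqrt(4 + U**2 + 2*U)/4))*(2*U) = (-1 + U + sqrt(4 + U**2 + 2*U)/4)*(2*U) = 2*U*(-1 + U + sqrt(4 + U**2 + 2*U)/4))
j(5 + K)*43404 = ((5 + 7)*(-4 + sqrt(4 + (5 + 7)**2 + 2*(5 + 7)) + 4*(5 + 7))/2)*43404 = ((1/2)*12*(-4 + sqrt(4 + 12**2 + 2*12) + 4*12))*43404 = ((1/2)*12*(-4 + sqrt(4 + 144 + 24) + 48))*43404 = ((1/2)*12*(-4 + sqrt(172) + 48))*43404 = ((1/2)*12*(-4 + 2*sqrt(43) + 48))*43404 = ((1/2)*12*(44 + 2*sqrt(43)))*43404 = (264 + 12*sqrt(43))*43404 = 11458656 + 520848*sqrt(43)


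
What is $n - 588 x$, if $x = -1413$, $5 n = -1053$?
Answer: $\frac{4153167}{5} \approx 8.3063 \cdot 10^{5}$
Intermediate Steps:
$n = - \frac{1053}{5}$ ($n = \frac{1}{5} \left(-1053\right) = - \frac{1053}{5} \approx -210.6$)
$n - 588 x = - \frac{1053}{5} - -830844 = - \frac{1053}{5} + 830844 = \frac{4153167}{5}$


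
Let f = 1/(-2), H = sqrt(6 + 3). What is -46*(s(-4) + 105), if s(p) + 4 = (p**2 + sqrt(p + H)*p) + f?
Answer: -5359 + 184*I ≈ -5359.0 + 184.0*I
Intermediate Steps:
H = 3 (H = sqrt(9) = 3)
f = -1/2 ≈ -0.50000
s(p) = -9/2 + p**2 + p*sqrt(3 + p) (s(p) = -4 + ((p**2 + sqrt(p + 3)*p) - 1/2) = -4 + ((p**2 + sqrt(3 + p)*p) - 1/2) = -4 + ((p**2 + p*sqrt(3 + p)) - 1/2) = -4 + (-1/2 + p**2 + p*sqrt(3 + p)) = -9/2 + p**2 + p*sqrt(3 + p))
-46*(s(-4) + 105) = -46*((-9/2 + (-4)**2 - 4*sqrt(3 - 4)) + 105) = -46*((-9/2 + 16 - 4*I) + 105) = -46*((23/2 - 4*I) + 105) = -46*(233/2 - 4*I) = -5359 + 184*I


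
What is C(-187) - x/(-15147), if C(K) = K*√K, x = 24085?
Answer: 24085/15147 - 187*I*√187 ≈ 1.5901 - 2557.2*I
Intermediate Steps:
C(K) = K^(3/2)
C(-187) - x/(-15147) = (-187)^(3/2) - 24085/(-15147) = -187*I*√187 - 24085*(-1)/15147 = -187*I*√187 - 1*(-24085/15147) = -187*I*√187 + 24085/15147 = 24085/15147 - 187*I*√187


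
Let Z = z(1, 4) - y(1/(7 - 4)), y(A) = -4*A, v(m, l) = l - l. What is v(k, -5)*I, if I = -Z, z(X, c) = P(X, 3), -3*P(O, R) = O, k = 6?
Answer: 0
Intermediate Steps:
P(O, R) = -O/3
v(m, l) = 0
z(X, c) = -X/3
Z = 1 (Z = -⅓*1 - (-4)/(7 - 4) = -⅓ - (-4)/3 = -⅓ - 1*(-4/3) = -⅓ + 4/3 = 1)
I = -1 (I = -1*1 = -1)
v(k, -5)*I = 0*(-1) = 0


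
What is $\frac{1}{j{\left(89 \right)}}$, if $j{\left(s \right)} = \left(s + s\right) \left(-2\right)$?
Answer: $- \frac{1}{356} \approx -0.002809$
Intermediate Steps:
$j{\left(s \right)} = - 4 s$ ($j{\left(s \right)} = 2 s \left(-2\right) = - 4 s$)
$\frac{1}{j{\left(89 \right)}} = \frac{1}{\left(-4\right) 89} = \frac{1}{-356} = - \frac{1}{356}$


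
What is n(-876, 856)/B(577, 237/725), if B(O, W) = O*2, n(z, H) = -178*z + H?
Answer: 78392/577 ≈ 135.86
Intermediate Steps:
n(z, H) = H - 178*z
B(O, W) = 2*O
n(-876, 856)/B(577, 237/725) = (856 - 178*(-876))/((2*577)) = (856 + 155928)/1154 = 156784*(1/1154) = 78392/577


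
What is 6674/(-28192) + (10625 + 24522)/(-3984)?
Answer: -7948855/877476 ≈ -9.0588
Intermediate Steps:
6674/(-28192) + (10625 + 24522)/(-3984) = 6674*(-1/28192) + 35147*(-1/3984) = -3337/14096 - 35147/3984 = -7948855/877476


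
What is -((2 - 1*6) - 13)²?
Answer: -289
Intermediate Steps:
-((2 - 1*6) - 13)² = -((2 - 6) - 13)² = -(-4 - 13)² = -1*(-17)² = -1*289 = -289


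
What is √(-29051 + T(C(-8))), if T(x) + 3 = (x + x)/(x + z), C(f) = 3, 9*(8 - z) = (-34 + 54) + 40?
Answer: 2*I*√1227473/13 ≈ 170.45*I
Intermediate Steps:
z = 4/3 (z = 8 - ((-34 + 54) + 40)/9 = 8 - (20 + 40)/9 = 8 - ⅑*60 = 8 - 20/3 = 4/3 ≈ 1.3333)
T(x) = -3 + 2*x/(4/3 + x) (T(x) = -3 + (x + x)/(x + 4/3) = -3 + (2*x)/(4/3 + x) = -3 + 2*x/(4/3 + x))
√(-29051 + T(C(-8))) = √(-29051 + 3*(-4 - 1*3)/(4 + 3*3)) = √(-29051 + 3*(-4 - 3)/(4 + 9)) = √(-29051 + 3*(-7)/13) = √(-29051 + 3*(1/13)*(-7)) = √(-29051 - 21/13) = √(-377684/13) = 2*I*√1227473/13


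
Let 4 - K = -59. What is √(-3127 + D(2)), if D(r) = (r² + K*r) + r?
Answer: I*√2995 ≈ 54.727*I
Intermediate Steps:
K = 63 (K = 4 - 1*(-59) = 4 + 59 = 63)
D(r) = r² + 64*r (D(r) = (r² + 63*r) + r = r² + 64*r)
√(-3127 + D(2)) = √(-3127 + 2*(64 + 2)) = √(-3127 + 2*66) = √(-3127 + 132) = √(-2995) = I*√2995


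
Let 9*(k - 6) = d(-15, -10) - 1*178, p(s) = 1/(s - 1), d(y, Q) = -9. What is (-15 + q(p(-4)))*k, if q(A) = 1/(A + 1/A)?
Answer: 52535/234 ≈ 224.51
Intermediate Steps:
p(s) = 1/(-1 + s)
k = -133/9 (k = 6 + (-9 - 1*178)/9 = 6 + (-9 - 178)/9 = 6 + (⅑)*(-187) = 6 - 187/9 = -133/9 ≈ -14.778)
(-15 + q(p(-4)))*k = (-15 + 1/((-1 - 4)*(1 + (1/(-1 - 4))²)))*(-133/9) = (-15 + 1/((-5)*(1 + (1/(-5))²)))*(-133/9) = (-15 - 1/(5*(1 + (-⅕)²)))*(-133/9) = (-15 - 1/(5*(1 + 1/25)))*(-133/9) = (-15 - 1/(5*26/25))*(-133/9) = (-15 - ⅕*25/26)*(-133/9) = (-15 - 5/26)*(-133/9) = -395/26*(-133/9) = 52535/234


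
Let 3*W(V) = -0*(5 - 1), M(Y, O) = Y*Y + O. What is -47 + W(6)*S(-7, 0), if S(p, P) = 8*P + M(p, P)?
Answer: -47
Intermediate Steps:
M(Y, O) = O + Y² (M(Y, O) = Y² + O = O + Y²)
W(V) = 0 (W(V) = (-0*(5 - 1))/3 = (-0*4)/3 = (-1*0)/3 = (⅓)*0 = 0)
S(p, P) = p² + 9*P (S(p, P) = 8*P + (P + p²) = p² + 9*P)
-47 + W(6)*S(-7, 0) = -47 + 0*((-7)² + 9*0) = -47 + 0*(49 + 0) = -47 + 0*49 = -47 + 0 = -47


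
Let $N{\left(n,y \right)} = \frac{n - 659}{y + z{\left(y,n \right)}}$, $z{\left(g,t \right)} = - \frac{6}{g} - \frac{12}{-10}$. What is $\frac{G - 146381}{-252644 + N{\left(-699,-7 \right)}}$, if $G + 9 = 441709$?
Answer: $- \frac{51090187}{43659882} \approx -1.1702$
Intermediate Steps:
$z{\left(g,t \right)} = \frac{6}{5} - \frac{6}{g}$ ($z{\left(g,t \right)} = - \frac{6}{g} - - \frac{6}{5} = - \frac{6}{g} + \frac{6}{5} = \frac{6}{5} - \frac{6}{g}$)
$N{\left(n,y \right)} = \frac{-659 + n}{\frac{6}{5} + y - \frac{6}{y}}$ ($N{\left(n,y \right)} = \frac{n - 659}{y + \left(\frac{6}{5} - \frac{6}{y}\right)} = \frac{-659 + n}{\frac{6}{5} + y - \frac{6}{y}}$)
$G = 441700$ ($G = -9 + 441709 = 441700$)
$\frac{G - 146381}{-252644 + N{\left(-699,-7 \right)}} = \frac{441700 - 146381}{-252644 + 5 \left(-7\right) \frac{1}{-30 + 5 \left(-7\right)^{2} + 6 \left(-7\right)} \left(-659 - 699\right)} = \frac{295319}{-252644 + 5 \left(-7\right) \frac{1}{-30 + 5 \cdot 49 - 42} \left(-1358\right)} = \frac{295319}{-252644 + 5 \left(-7\right) \frac{1}{-30 + 245 - 42} \left(-1358\right)} = \frac{295319}{-252644 + 5 \left(-7\right) \frac{1}{173} \left(-1358\right)} = \frac{295319}{-252644 + \frac{47530}{173}} = \frac{295319}{- \frac{43659882}{173}} = 295319 \left(- \frac{173}{43659882}\right) = - \frac{51090187}{43659882}$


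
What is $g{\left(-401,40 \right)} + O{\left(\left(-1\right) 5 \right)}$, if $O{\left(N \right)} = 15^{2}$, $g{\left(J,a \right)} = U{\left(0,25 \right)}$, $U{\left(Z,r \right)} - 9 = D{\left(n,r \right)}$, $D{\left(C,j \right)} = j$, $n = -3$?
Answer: $259$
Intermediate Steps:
$U{\left(Z,r \right)} = 9 + r$
$g{\left(J,a \right)} = 34$ ($g{\left(J,a \right)} = 9 + 25 = 34$)
$O{\left(N \right)} = 225$
$g{\left(-401,40 \right)} + O{\left(\left(-1\right) 5 \right)} = 34 + 225 = 259$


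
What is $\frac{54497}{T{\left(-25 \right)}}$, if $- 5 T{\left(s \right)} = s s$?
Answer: $- \frac{54497}{125} \approx -435.98$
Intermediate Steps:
$T{\left(s \right)} = - \frac{s^{2}}{5}$ ($T{\left(s \right)} = - \frac{s s}{5} = - \frac{s^{2}}{5}$)
$\frac{54497}{T{\left(-25 \right)}} = \frac{54497}{\left(- \frac{1}{5}\right) \left(-25\right)^{2}} = \frac{54497}{\left(- \frac{1}{5}\right) 625} = \frac{54497}{-125} = 54497 \left(- \frac{1}{125}\right) = - \frac{54497}{125}$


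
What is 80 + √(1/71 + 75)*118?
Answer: 80 + 118*√378146/71 ≈ 1102.0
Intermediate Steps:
80 + √(1/71 + 75)*118 = 80 + √(5326/71)*118 = 80 + (√378146/71)*118 = 80 + 118*√378146/71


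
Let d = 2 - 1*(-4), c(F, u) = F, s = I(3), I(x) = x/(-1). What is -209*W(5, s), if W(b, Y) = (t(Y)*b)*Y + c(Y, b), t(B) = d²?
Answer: 113487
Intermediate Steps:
I(x) = -x (I(x) = x*(-1) = -x)
s = -3 (s = -1*3 = -3)
d = 6 (d = 2 + 4 = 6)
t(B) = 36 (t(B) = 6² = 36)
W(b, Y) = Y + 36*Y*b (W(b, Y) = (36*b)*Y + Y = 36*Y*b + Y = Y + 36*Y*b)
-209*W(5, s) = -(-627)*(1 + 36*5) = -(-627)*(1 + 180) = -(-627)*181 = -209*(-543) = 113487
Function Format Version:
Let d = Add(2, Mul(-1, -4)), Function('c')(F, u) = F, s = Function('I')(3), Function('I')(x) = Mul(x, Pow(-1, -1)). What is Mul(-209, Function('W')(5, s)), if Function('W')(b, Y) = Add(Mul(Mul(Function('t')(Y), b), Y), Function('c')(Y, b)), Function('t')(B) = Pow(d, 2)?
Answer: 113487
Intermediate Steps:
Function('I')(x) = Mul(-1, x) (Function('I')(x) = Mul(x, -1) = Mul(-1, x))
s = -3 (s = Mul(-1, 3) = -3)
d = 6 (d = Add(2, 4) = 6)
Function('t')(B) = 36 (Function('t')(B) = Pow(6, 2) = 36)
Function('W')(b, Y) = Add(Y, Mul(36, Y, b)) (Function('W')(b, Y) = Add(Mul(Mul(36, b), Y), Y) = Add(Mul(36, Y, b), Y) = Add(Y, Mul(36, Y, b)))
Mul(-209, Function('W')(5, s)) = Mul(-209, Mul(-3, Add(1, Mul(36, 5)))) = Mul(-209, Mul(-3, Add(1, 180))) = Mul(-209, Mul(-3, 181)) = Mul(-209, -543) = 113487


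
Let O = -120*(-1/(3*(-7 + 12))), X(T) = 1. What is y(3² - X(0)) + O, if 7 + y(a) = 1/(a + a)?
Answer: 17/16 ≈ 1.0625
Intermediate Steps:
y(a) = -7 + 1/(2*a) (y(a) = -7 + 1/(a + a) = -7 + 1/(2*a))
O = 8 (O = -120/(5*(-3)) = -120/(-15) = -120*(-1/15) = 8)
y(3² - X(0)) + O = (-7 + 1/(2*(3² - 1*1))) + 8 = (-7 + 1/(2*(9 - 1))) + 8 = (-7 + (½)/8) + 8 = (-7 + (½)*(⅛)) + 8 = (-7 + 1/16) + 8 = -111/16 + 8 = 17/16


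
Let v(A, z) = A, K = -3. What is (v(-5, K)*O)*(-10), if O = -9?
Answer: -450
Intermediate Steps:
(v(-5, K)*O)*(-10) = -5*(-9)*(-10) = 45*(-10) = -450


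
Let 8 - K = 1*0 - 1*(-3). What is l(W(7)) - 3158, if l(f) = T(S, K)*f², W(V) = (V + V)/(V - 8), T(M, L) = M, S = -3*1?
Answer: -3746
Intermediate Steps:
K = 5 (K = 8 - (1*0 - 1*(-3)) = 8 - (0 + 3) = 8 - 1*3 = 8 - 3 = 5)
S = -3
W(V) = 2*V/(-8 + V) (W(V) = (2*V)/(-8 + V) = 2*V/(-8 + V))
l(f) = -3*f²
l(W(7)) - 3158 = -3*196/(-8 + 7)² - 3158 = -3*(2*7/(-1))² - 3158 = -3*(2*7*(-1))² - 3158 = -3*(-14)² - 3158 = -3*196 - 3158 = -588 - 3158 = -3746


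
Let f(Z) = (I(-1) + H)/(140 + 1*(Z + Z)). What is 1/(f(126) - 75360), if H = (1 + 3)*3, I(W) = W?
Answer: -392/29541109 ≈ -1.3270e-5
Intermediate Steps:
H = 12 (H = 4*3 = 12)
f(Z) = 11/(140 + 2*Z) (f(Z) = (-1 + 12)/(140 + 1*(Z + Z)) = 11/(140 + 1*(2*Z)) = 11/(140 + 2*Z))
1/(f(126) - 75360) = 1/(11/(2*(70 + 126)) - 75360) = 1/((11/2)/196 - 75360) = 1/((11/2)*(1/196) - 75360) = 1/(11/392 - 75360) = 1/(-29541109/392) = -392/29541109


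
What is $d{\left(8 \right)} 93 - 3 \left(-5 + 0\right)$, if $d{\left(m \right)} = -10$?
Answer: $-915$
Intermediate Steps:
$d{\left(8 \right)} 93 - 3 \left(-5 + 0\right) = \left(-10\right) 93 - 3 \left(-5 + 0\right) = -930 - -15 = -930 + 15 = -915$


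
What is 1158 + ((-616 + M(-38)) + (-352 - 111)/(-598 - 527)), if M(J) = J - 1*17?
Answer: 548338/1125 ≈ 487.41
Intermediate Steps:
M(J) = -17 + J (M(J) = J - 17 = -17 + J)
1158 + ((-616 + M(-38)) + (-352 - 111)/(-598 - 527)) = 1158 + ((-616 + (-17 - 38)) + (-352 - 111)/(-598 - 527)) = 1158 + ((-616 - 55) - 463/(-1125)) = 1158 + (-671 - 463*(-1/1125)) = 1158 + (-671 + 463/1125) = 1158 - 754412/1125 = 548338/1125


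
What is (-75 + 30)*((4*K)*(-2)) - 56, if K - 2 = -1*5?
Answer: -1136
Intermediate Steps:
K = -3 (K = 2 - 1*5 = 2 - 5 = -3)
(-75 + 30)*((4*K)*(-2)) - 56 = (-75 + 30)*((4*(-3))*(-2)) - 56 = -(-540)*(-2) - 56 = -45*24 - 56 = -1080 - 56 = -1136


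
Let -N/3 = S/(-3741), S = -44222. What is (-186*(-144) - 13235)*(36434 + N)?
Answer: 614975235824/1247 ≈ 4.9316e+8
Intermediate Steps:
N = -44222/1247 (N = -(-132666)/(-3741) = -(-132666)*(-1)/3741 = -3*44222/3741 = -44222/1247 ≈ -35.463)
(-186*(-144) - 13235)*(36434 + N) = (-186*(-144) - 13235)*(36434 - 44222/1247) = (26784 - 13235)*(45388976/1247) = 13549*(45388976/1247) = 614975235824/1247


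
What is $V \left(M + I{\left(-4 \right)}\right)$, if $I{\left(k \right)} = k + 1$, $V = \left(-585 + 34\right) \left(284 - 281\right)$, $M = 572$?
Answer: $-940557$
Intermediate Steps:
$V = -1653$ ($V = \left(-551\right) 3 = -1653$)
$I{\left(k \right)} = 1 + k$
$V \left(M + I{\left(-4 \right)}\right) = - 1653 \left(572 + \left(1 - 4\right)\right) = - 1653 \left(572 - 3\right) = \left(-1653\right) 569 = -940557$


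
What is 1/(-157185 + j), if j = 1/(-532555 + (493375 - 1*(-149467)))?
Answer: -110287/17335462094 ≈ -6.3619e-6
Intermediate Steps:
j = 1/110287 (j = 1/(-532555 + (493375 + 149467)) = 1/(-532555 + 642842) = 1/110287 ≈ 9.0673e-6)
1/(-157185 + j) = 1/(-157185 + 1/110287) = 1/(-17335462094/110287) = -110287/17335462094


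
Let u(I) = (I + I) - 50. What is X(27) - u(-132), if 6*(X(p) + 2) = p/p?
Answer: 1873/6 ≈ 312.17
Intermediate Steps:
u(I) = -50 + 2*I (u(I) = 2*I - 50 = -50 + 2*I)
X(p) = -11/6 (X(p) = -2 + (p/p)/6 = -2 + (⅙)*1 = -2 + ⅙ = -11/6)
X(27) - u(-132) = -11/6 - (-50 + 2*(-132)) = -11/6 - (-50 - 264) = -11/6 - 1*(-314) = -11/6 + 314 = 1873/6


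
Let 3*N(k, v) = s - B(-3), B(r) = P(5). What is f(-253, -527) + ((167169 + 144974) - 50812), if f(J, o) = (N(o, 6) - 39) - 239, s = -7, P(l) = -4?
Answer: 261052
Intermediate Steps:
B(r) = -4
N(k, v) = -1 (N(k, v) = (-7 - 1*(-4))/3 = (-7 + 4)/3 = (⅓)*(-3) = -1)
f(J, o) = -279 (f(J, o) = (-1 - 39) - 239 = -40 - 239 = -279)
f(-253, -527) + ((167169 + 144974) - 50812) = -279 + ((167169 + 144974) - 50812) = -279 + (312143 - 50812) = -279 + 261331 = 261052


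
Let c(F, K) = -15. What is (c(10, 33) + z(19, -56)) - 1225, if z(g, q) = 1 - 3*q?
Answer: -1071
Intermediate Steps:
(c(10, 33) + z(19, -56)) - 1225 = (-15 + (1 - 3*(-56))) - 1225 = (-15 + (1 + 168)) - 1225 = (-15 + 169) - 1225 = 154 - 1225 = -1071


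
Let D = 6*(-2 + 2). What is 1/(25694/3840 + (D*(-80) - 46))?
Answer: -1920/75473 ≈ -0.025440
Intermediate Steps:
D = 0 (D = 6*0 = 0)
1/(25694/3840 + (D*(-80) - 46)) = 1/(25694/3840 + (0*(-80) - 46)) = 1/(25694*(1/3840) + (0 - 46)) = 1/(12847/1920 - 46) = 1/(-75473/1920) = -1920/75473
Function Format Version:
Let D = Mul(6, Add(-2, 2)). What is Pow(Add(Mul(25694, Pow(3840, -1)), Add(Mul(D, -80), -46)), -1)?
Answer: Rational(-1920, 75473) ≈ -0.025440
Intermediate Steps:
D = 0 (D = Mul(6, 0) = 0)
Pow(Add(Mul(25694, Pow(3840, -1)), Add(Mul(D, -80), -46)), -1) = Pow(Add(Mul(25694, Pow(3840, -1)), Add(Mul(0, -80), -46)), -1) = Pow(Add(Mul(25694, Rational(1, 3840)), Add(0, -46)), -1) = Pow(Add(Rational(12847, 1920), -46), -1) = Pow(Rational(-75473, 1920), -1) = Rational(-1920, 75473)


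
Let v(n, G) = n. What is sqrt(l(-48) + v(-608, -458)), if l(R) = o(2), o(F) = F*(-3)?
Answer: I*sqrt(614) ≈ 24.779*I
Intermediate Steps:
o(F) = -3*F
l(R) = -6 (l(R) = -3*2 = -6)
sqrt(l(-48) + v(-608, -458)) = sqrt(-6 - 608) = sqrt(-614) = I*sqrt(614)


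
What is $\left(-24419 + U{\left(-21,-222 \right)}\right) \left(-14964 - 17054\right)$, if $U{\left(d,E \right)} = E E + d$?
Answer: $-795455192$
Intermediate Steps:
$U{\left(d,E \right)} = d + E^{2}$ ($U{\left(d,E \right)} = E^{2} + d = d + E^{2}$)
$\left(-24419 + U{\left(-21,-222 \right)}\right) \left(-14964 - 17054\right) = \left(-24419 - \left(21 - \left(-222\right)^{2}\right)\right) \left(-14964 - 17054\right) = \left(-24419 + \left(-21 + 49284\right)\right) \left(-32018\right) = \left(-24419 + 49263\right) \left(-32018\right) = 24844 \left(-32018\right) = -795455192$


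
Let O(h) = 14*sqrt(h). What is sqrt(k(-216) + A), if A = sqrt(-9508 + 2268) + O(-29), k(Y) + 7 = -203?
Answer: sqrt(-210 + 2*I*sqrt(1810) + 14*I*sqrt(29)) ≈ 5.2105 + 15.4*I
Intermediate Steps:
k(Y) = -210 (k(Y) = -7 - 203 = -210)
A = 2*I*sqrt(1810) + 14*I*sqrt(29) (A = sqrt(-9508 + 2268) + 14*sqrt(-29) = sqrt(-7240) + 14*(I*sqrt(29)) = 2*I*sqrt(1810) + 14*I*sqrt(29) ≈ 160.48*I)
sqrt(k(-216) + A) = sqrt(-210 + 2*I*(sqrt(1810) + 7*sqrt(29)))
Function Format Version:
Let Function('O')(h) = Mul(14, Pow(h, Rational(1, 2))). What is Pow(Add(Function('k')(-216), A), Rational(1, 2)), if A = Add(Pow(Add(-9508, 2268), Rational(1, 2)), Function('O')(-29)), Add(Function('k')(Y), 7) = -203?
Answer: Pow(Add(-210, Mul(2, I, Pow(1810, Rational(1, 2))), Mul(14, I, Pow(29, Rational(1, 2)))), Rational(1, 2)) ≈ Add(5.2105, Mul(15.400, I))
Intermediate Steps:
Function('k')(Y) = -210 (Function('k')(Y) = Add(-7, -203) = -210)
A = Add(Mul(2, I, Pow(1810, Rational(1, 2))), Mul(14, I, Pow(29, Rational(1, 2)))) (A = Add(Pow(Add(-9508, 2268), Rational(1, 2)), Mul(14, Pow(-29, Rational(1, 2)))) = Add(Pow(-7240, Rational(1, 2)), Mul(14, Mul(I, Pow(29, Rational(1, 2))))) = Add(Mul(2, I, Pow(1810, Rational(1, 2))), Mul(14, I, Pow(29, Rational(1, 2)))) ≈ Mul(160.48, I))
Pow(Add(Function('k')(-216), A), Rational(1, 2)) = Pow(Add(-210, Mul(2, I, Add(Pow(1810, Rational(1, 2)), Mul(7, Pow(29, Rational(1, 2)))))), Rational(1, 2))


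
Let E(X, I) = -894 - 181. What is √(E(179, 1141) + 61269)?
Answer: √60194 ≈ 245.34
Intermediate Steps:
E(X, I) = -1075
√(E(179, 1141) + 61269) = √(-1075 + 61269) = √60194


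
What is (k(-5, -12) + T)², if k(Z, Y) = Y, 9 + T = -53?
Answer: 5476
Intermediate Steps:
T = -62 (T = -9 - 53 = -62)
(k(-5, -12) + T)² = (-12 - 62)² = (-74)² = 5476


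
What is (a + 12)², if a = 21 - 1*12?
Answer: 441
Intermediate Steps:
a = 9 (a = 21 - 12 = 9)
(a + 12)² = (9 + 12)² = 21² = 441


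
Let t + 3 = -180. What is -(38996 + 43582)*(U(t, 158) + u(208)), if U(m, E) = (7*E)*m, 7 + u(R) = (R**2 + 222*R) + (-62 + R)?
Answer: 9316367382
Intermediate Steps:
t = -183 (t = -3 - 180 = -183)
u(R) = -69 + R**2 + 223*R (u(R) = -7 + ((R**2 + 222*R) + (-62 + R)) = -7 + (-62 + R**2 + 223*R) = -69 + R**2 + 223*R)
U(m, E) = 7*E*m
-(38996 + 43582)*(U(t, 158) + u(208)) = -(38996 + 43582)*(7*158*(-183) + (-69 + 208**2 + 223*208)) = -82578*(-202398 + (-69 + 43264 + 46384)) = -82578*(-202398 + 89579) = -82578*(-112819) = -1*(-9316367382) = 9316367382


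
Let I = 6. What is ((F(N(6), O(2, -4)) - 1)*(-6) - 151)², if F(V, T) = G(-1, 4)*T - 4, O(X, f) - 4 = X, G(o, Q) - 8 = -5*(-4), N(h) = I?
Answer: 1274641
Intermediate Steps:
N(h) = 6
G(o, Q) = 28 (G(o, Q) = 8 - 5*(-4) = 8 + 20 = 28)
O(X, f) = 4 + X
F(V, T) = -4 + 28*T (F(V, T) = 28*T - 4 = -4 + 28*T)
((F(N(6), O(2, -4)) - 1)*(-6) - 151)² = (((-4 + 28*(4 + 2)) - 1)*(-6) - 151)² = (((-4 + 28*6) - 1)*(-6) - 151)² = (((-4 + 168) - 1)*(-6) - 151)² = ((164 - 1)*(-6) - 151)² = (163*(-6) - 151)² = (-978 - 151)² = (-1129)² = 1274641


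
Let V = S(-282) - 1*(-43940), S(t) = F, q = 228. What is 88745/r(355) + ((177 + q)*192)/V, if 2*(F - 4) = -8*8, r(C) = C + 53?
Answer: 491087065/2239512 ≈ 219.28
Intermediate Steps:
r(C) = 53 + C
F = -28 (F = 4 + (-8*8)/2 = 4 + (½)*(-64) = 4 - 32 = -28)
S(t) = -28
V = 43912 (V = -28 - 1*(-43940) = -28 + 43940 = 43912)
88745/r(355) + ((177 + q)*192)/V = 88745/(53 + 355) + ((177 + 228)*192)/43912 = 88745/408 + (405*192)*(1/43912) = 88745*(1/408) + 77760*(1/43912) = 88745/408 + 9720/5489 = 491087065/2239512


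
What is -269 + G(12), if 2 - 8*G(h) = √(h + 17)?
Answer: -1075/4 - √29/8 ≈ -269.42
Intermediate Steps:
G(h) = ¼ - √(17 + h)/8 (G(h) = ¼ - √(h + 17)/8 = ¼ - √(17 + h)/8)
-269 + G(12) = -269 + (¼ - √(17 + 12)/8) = -269 + (¼ - √29/8) = -1075/4 - √29/8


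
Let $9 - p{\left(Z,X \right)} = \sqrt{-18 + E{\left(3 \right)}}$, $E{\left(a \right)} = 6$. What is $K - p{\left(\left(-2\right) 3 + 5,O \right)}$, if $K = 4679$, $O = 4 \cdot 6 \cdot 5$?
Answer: $4670 + 2 i \sqrt{3} \approx 4670.0 + 3.4641 i$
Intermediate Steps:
$O = 120$ ($O = 24 \cdot 5 = 120$)
$p{\left(Z,X \right)} = 9 - 2 i \sqrt{3}$ ($p{\left(Z,X \right)} = 9 - \sqrt{-18 + 6} = 9 - \sqrt{-12} = 9 - 2 i \sqrt{3}$)
$K - p{\left(\left(-2\right) 3 + 5,O \right)} = 4679 - \left(9 - 2 i \sqrt{3}\right) = 4670 + 2 i \sqrt{3}$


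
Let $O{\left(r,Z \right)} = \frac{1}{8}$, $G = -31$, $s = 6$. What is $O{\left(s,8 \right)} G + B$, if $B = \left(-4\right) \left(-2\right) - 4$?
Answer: $\frac{1}{8} \approx 0.125$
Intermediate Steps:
$B = 4$ ($B = 8 - 4 = 4$)
$O{\left(r,Z \right)} = \frac{1}{8}$
$O{\left(s,8 \right)} G + B = \frac{1}{8} \left(-31\right) + 4 = - \frac{31}{8} + 4 = \frac{1}{8}$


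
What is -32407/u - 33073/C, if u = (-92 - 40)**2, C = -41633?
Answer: -772936679/725413392 ≈ -1.0655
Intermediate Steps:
u = 17424 (u = (-132)**2 = 17424)
-32407/u - 33073/C = -32407/17424 - 33073/(-41633) = -32407*1/17424 - 33073*(-1/41633) = -32407/17424 + 33073/41633 = -772936679/725413392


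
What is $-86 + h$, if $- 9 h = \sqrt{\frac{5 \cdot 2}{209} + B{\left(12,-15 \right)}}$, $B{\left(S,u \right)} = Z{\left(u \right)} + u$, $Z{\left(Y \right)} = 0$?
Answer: $-86 - \frac{25 i \sqrt{1045}}{1881} \approx -86.0 - 0.42964 i$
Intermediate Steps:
$B{\left(S,u \right)} = u$ ($B{\left(S,u \right)} = 0 + u = u$)
$h = - \frac{25 i \sqrt{1045}}{1881}$ ($h = - \frac{\sqrt{\frac{5 \cdot 2}{209} - 15}}{9} = - \frac{\sqrt{10 \cdot \frac{1}{209} - 15}}{9} = - \frac{\sqrt{\frac{10}{209} - 15}}{9} = - \frac{\sqrt{- \frac{3125}{209}}}{9} = - \frac{\frac{25}{209} i \sqrt{1045}}{9} = - \frac{25 i \sqrt{1045}}{1881} \approx - 0.42964 i$)
$-86 + h = -86 - \frac{25 i \sqrt{1045}}{1881}$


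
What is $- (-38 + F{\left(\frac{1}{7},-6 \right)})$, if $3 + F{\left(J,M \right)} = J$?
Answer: $\frac{286}{7} \approx 40.857$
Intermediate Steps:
$F{\left(J,M \right)} = -3 + J$
$- (-38 + F{\left(\frac{1}{7},-6 \right)}) = - (-38 - \left(3 - \frac{1}{7}\right)) = - (-38 + \left(-3 + \frac{1}{7}\right)) = - (-38 - \frac{20}{7}) = \left(-1\right) \left(- \frac{286}{7}\right) = \frac{286}{7}$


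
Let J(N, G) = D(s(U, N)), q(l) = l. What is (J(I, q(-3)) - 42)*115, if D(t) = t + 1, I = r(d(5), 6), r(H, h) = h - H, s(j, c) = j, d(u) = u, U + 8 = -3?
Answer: -5980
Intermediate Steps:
U = -11 (U = -8 - 3 = -11)
I = 1 (I = 6 - 1*5 = 6 - 5 = 1)
D(t) = 1 + t
J(N, G) = -10 (J(N, G) = 1 - 11 = -10)
(J(I, q(-3)) - 42)*115 = (-10 - 42)*115 = -52*115 = -5980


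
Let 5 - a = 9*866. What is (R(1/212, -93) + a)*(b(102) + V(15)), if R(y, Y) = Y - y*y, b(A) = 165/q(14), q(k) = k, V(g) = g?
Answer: -132843228375/629216 ≈ -2.1113e+5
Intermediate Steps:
b(A) = 165/14
R(y, Y) = Y - y²
a = -7789 (a = 5 - 9*866 = 5 - 1*7794 = 5 - 7794 = -7789)
(R(1/212, -93) + a)*(b(102) + V(15)) = ((-93 - (1/212)²) - 7789)*(165/14 + 15) = ((-93 - (1/212)²) - 7789)*(375/14) = ((-93 - 1*1/44944) - 7789)*(375/14) = ((-93 - 1/44944) - 7789)*(375/14) = (-4179793/44944 - 7789)*(375/14) = -354248609/44944*375/14 = -132843228375/629216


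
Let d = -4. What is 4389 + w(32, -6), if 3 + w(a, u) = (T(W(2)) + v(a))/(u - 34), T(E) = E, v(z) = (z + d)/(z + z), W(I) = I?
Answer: 2807001/640 ≈ 4385.9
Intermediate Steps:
v(z) = (-4 + z)/(2*z) (v(z) = (z - 4)/(z + z) = (-4 + z)/((2*z)) = (-4 + z)*(1/(2*z)) = (-4 + z)/(2*z))
w(a, u) = -3 + (2 + (-4 + a)/(2*a))/(-34 + u) (w(a, u) = -3 + (2 + (-4 + a)/(2*a))/(u - 34) = -3 + (2 + (-4 + a)/(2*a))/(-34 + u))
4389 + w(32, -6) = 4389 + (½)*(-4 + 209*32 - 6*32*(-6))/(32*(-34 - 6)) = 4389 + (½)*(1/32)*(-4 + 6688 + 1152)/(-40) = 4389 + (½)*(1/32)*(-1/40)*7836 = 4389 - 1959/640 = 2807001/640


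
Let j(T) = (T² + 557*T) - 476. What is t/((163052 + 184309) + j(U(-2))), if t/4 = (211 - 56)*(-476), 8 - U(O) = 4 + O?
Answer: -295120/350263 ≈ -0.84257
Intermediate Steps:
U(O) = 4 - O (U(O) = 8 - (4 + O) = 8 + (-4 - O) = 4 - O)
t = -295120 (t = 4*((211 - 56)*(-476)) = 4*(155*(-476)) = 4*(-73780) = -295120)
j(T) = -476 + T² + 557*T
t/((163052 + 184309) + j(U(-2))) = -295120/((163052 + 184309) + (-476 + (4 - 1*(-2))² + 557*(4 - 1*(-2)))) = -295120/(347361 + (-476 + (4 + 2)² + 557*(4 + 2))) = -295120/(347361 + (-476 + 6² + 557*6)) = -295120/(347361 + (-476 + 36 + 3342)) = -295120/(347361 + 2902) = -295120/350263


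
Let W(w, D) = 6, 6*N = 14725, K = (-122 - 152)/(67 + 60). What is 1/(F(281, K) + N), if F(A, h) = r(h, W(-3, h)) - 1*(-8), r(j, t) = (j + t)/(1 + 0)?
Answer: 762/1879099 ≈ 0.00040551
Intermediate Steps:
K = -274/127 ≈ -2.1575
N = 14725/6 (N = (1/6)*14725 = 14725/6 ≈ 2454.2)
r(j, t) = j + t (r(j, t) = (j + t)/1 = (j + t)*1 = j + t)
F(A, h) = 14 + h (F(A, h) = (h + 6) - 1*(-8) = (6 + h) + 8 = 14 + h)
1/(F(281, K) + N) = 1/((14 - 274/127) + 14725/6) = 1/(1504/127 + 14725/6) = 1/(1879099/762) = 762/1879099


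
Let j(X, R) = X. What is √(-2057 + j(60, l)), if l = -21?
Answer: I*√1997 ≈ 44.688*I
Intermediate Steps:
√(-2057 + j(60, l)) = √(-2057 + 60) = √(-1997) = I*√1997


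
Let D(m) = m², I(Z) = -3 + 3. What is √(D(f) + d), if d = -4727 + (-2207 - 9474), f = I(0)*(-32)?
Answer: 2*I*√4102 ≈ 128.09*I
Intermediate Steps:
I(Z) = 0
f = 0 (f = 0*(-32) = 0)
d = -16408 (d = -4727 - 11681 = -16408)
√(D(f) + d) = √(0² - 16408) = √(0 - 16408) = √(-16408) = 2*I*√4102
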